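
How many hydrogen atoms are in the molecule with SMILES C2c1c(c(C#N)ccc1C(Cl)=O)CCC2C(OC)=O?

Hydrogens are implicit in SMILES; fill each atom to its normal valence:
  4 × C (aromatic): no H
  3 × C: 2 H each → 6
  3 × C: no H
  3 × O: no H
  2 × C (aromatic): 1 H each → 2
  1 × C: 3 H
  1 × C: 1 H
  1 × Cl: no H
  1 × N: no H
  Total hydrogens = 12.

12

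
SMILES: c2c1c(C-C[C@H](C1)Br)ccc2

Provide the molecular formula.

Heavy atoms from the SMILES: 1 Br, 10 C.
Implicit hydrogens by atom environment:
  4 × C (aromatic): 1 H each → 4
  3 × C: 2 H each → 6
  2 × C (aromatic): no H
  1 × Br: no H
  1 × C: 1 H
  Total hydrogens = 11.
Molecular formula: C10H11Br

C10H11Br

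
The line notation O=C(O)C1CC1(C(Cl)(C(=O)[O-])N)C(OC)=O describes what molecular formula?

C8H9ClNO6-

Heavy atoms from the SMILES: 8 C, 1 Cl, 1 N, 6 O.
Implicit hydrogens by atom environment:
  5 × C: no H
  4 × O: no H
  1 × C: 3 H
  1 × C: 2 H
  1 × C: 1 H
  1 × Cl: no H
  1 × N: 2 H
  1 × O: 1 H
  1 × O (charge -1): no H
  Total hydrogens = 9.
Net charge -1.
Molecular formula: C8H9ClNO6-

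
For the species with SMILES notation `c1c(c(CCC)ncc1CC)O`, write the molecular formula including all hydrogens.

Heavy atoms from the SMILES: 10 C, 1 N, 1 O.
Implicit hydrogens by atom environment:
  3 × C: 2 H each → 6
  3 × C (aromatic): no H
  2 × C: 3 H each → 6
  2 × C (aromatic): 1 H each → 2
  1 × N (aromatic): no H
  1 × O: 1 H
  Total hydrogens = 15.
Molecular formula: C10H15NO

C10H15NO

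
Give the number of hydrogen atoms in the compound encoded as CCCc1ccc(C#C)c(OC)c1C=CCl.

15

Hydrogens are implicit in SMILES; fill each atom to its normal valence:
  4 × C (aromatic): no H
  3 × C: 1 H each → 3
  2 × C: 3 H each → 6
  2 × C: 2 H each → 4
  2 × C (aromatic): 1 H each → 2
  1 × C: no H
  1 × Cl: no H
  1 × O: no H
  Total hydrogens = 15.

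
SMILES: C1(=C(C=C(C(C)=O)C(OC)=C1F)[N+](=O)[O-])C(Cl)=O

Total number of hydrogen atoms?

Hydrogens are implicit in SMILES; fill each atom to its normal valence:
  5 × C (aromatic): no H
  4 × O: no H
  2 × C: 3 H each → 6
  2 × C: no H
  1 × C (aromatic): 1 H
  1 × Cl: no H
  1 × F: no H
  1 × N (charge +1): no H
  1 × O (charge -1): no H
  Total hydrogens = 7.

7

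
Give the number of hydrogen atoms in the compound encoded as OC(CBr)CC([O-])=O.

6

Hydrogens are implicit in SMILES; fill each atom to its normal valence:
  2 × C: 2 H each → 4
  1 × Br: no H
  1 × C: 1 H
  1 × C: no H
  1 × O: 1 H
  1 × O: no H
  1 × O (charge -1): no H
  Total hydrogens = 6.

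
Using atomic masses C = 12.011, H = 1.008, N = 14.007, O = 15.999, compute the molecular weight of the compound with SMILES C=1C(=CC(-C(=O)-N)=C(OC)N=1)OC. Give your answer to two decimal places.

Molecular formula: C8H10N2O3.
M = 8×12.011 + 10×1.008 + 2×14.007 + 3×15.999 = 182.18 g/mol.

182.18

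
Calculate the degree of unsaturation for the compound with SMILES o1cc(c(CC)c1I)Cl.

Molecular formula from the SMILES: C6H6ClIO.
DoU = (2C + 2 + N − H − X)/2 = (2·6 + 2 + 0 − 6 − 2)/2 = 6/2 = 3.
(Structurally: 1 ring(s) + 2 π bond(s) = 3.)

3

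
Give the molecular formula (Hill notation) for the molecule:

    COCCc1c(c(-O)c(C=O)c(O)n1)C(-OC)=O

C11H13NO6

Heavy atoms from the SMILES: 11 C, 1 N, 6 O.
Implicit hydrogens by atom environment:
  5 × C (aromatic): no H
  4 × O: no H
  2 × C: 3 H each → 6
  2 × C: 2 H each → 4
  2 × O: 1 H each → 2
  1 × C: 1 H
  1 × C: no H
  1 × N (aromatic): no H
  Total hydrogens = 13.
Molecular formula: C11H13NO6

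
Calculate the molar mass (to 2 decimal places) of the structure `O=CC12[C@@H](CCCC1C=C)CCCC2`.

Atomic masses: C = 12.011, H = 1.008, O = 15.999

192.30

Molecular formula: C13H20O.
M = 13×12.011 + 20×1.008 + 1×15.999 = 192.30 g/mol.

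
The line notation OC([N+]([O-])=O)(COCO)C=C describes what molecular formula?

Heavy atoms from the SMILES: 5 C, 1 N, 5 O.
Implicit hydrogens by atom environment:
  3 × C: 2 H each → 6
  2 × O: 1 H each → 2
  2 × O: no H
  1 × C: 1 H
  1 × C: no H
  1 × N (charge +1): no H
  1 × O (charge -1): no H
  Total hydrogens = 9.
Molecular formula: C5H9NO5

C5H9NO5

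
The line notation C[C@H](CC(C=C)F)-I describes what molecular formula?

C6H10FI

Heavy atoms from the SMILES: 6 C, 1 F, 1 I.
Implicit hydrogens by atom environment:
  3 × C: 1 H each → 3
  2 × C: 2 H each → 4
  1 × C: 3 H
  1 × F: no H
  1 × I: no H
  Total hydrogens = 10.
Molecular formula: C6H10FI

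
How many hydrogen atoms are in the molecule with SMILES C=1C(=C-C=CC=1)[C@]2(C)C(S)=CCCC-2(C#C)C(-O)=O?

16

Hydrogens are implicit in SMILES; fill each atom to its normal valence:
  5 × C (aromatic): 1 H each → 5
  5 × C: no H
  2 × C: 2 H each → 4
  2 × C: 1 H each → 2
  1 × C: 3 H
  1 × C (aromatic): no H
  1 × O: 1 H
  1 × O: no H
  1 × S: 1 H
  Total hydrogens = 16.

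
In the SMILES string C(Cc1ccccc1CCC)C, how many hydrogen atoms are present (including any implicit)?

Hydrogens are implicit in SMILES; fill each atom to its normal valence:
  4 × C: 2 H each → 8
  4 × C (aromatic): 1 H each → 4
  2 × C: 3 H each → 6
  2 × C (aromatic): no H
  Total hydrogens = 18.

18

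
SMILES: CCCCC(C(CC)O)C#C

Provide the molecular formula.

Heavy atoms from the SMILES: 10 C, 1 O.
Implicit hydrogens by atom environment:
  4 × C: 2 H each → 8
  3 × C: 1 H each → 3
  2 × C: 3 H each → 6
  1 × C: no H
  1 × O: 1 H
  Total hydrogens = 18.
Molecular formula: C10H18O

C10H18O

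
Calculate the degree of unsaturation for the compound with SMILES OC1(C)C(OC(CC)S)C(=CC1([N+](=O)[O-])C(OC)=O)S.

4

Molecular formula from the SMILES: C11H17NO6S2.
DoU = (2C + 2 + N − H − X)/2 = (2·11 + 2 + 1 − 17 − 0)/2 = 8/2 = 4.
(Structurally: 1 ring(s) + 3 π bond(s) = 4.)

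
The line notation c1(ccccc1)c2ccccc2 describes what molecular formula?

C12H10

Heavy atoms from the SMILES: 12 C.
Implicit hydrogens by atom environment:
  10 × C (aromatic): 1 H each → 10
  2 × C (aromatic): no H
  Total hydrogens = 10.
Molecular formula: C12H10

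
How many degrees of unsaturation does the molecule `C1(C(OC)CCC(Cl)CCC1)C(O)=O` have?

Molecular formula from the SMILES: C10H17ClO3.
DoU = (2C + 2 + N − H − X)/2 = (2·10 + 2 + 0 − 17 − 1)/2 = 4/2 = 2.
(Structurally: 1 ring(s) + 1 π bond(s) = 2.)

2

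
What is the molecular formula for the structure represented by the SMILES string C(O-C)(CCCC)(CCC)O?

C9H20O2

Heavy atoms from the SMILES: 9 C, 2 O.
Implicit hydrogens by atom environment:
  5 × C: 2 H each → 10
  3 × C: 3 H each → 9
  1 × C: no H
  1 × O: 1 H
  1 × O: no H
  Total hydrogens = 20.
Molecular formula: C9H20O2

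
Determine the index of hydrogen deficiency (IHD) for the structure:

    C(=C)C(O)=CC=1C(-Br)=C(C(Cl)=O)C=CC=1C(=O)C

Molecular formula from the SMILES: C13H10BrClO3.
DoU = (2C + 2 + N − H − X)/2 = (2·13 + 2 + 0 − 10 − 2)/2 = 16/2 = 8.
(Structurally: 1 ring(s) + 7 π bond(s) = 8.)

8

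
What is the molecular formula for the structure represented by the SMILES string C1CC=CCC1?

Heavy atoms from the SMILES: 6 C.
Implicit hydrogens by atom environment:
  4 × C: 2 H each → 8
  2 × C: 1 H each → 2
  Total hydrogens = 10.
Molecular formula: C6H10

C6H10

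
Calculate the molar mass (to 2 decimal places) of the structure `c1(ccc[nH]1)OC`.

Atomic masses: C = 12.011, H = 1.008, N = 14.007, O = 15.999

97.12

Molecular formula: C5H7NO.
M = 5×12.011 + 7×1.008 + 1×14.007 + 1×15.999 = 97.12 g/mol.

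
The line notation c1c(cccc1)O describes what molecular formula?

C6H6O

Heavy atoms from the SMILES: 6 C, 1 O.
Implicit hydrogens by atom environment:
  5 × C (aromatic): 1 H each → 5
  1 × C (aromatic): no H
  1 × O: 1 H
  Total hydrogens = 6.
Molecular formula: C6H6O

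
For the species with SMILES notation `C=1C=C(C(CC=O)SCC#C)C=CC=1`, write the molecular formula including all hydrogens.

Heavy atoms from the SMILES: 12 C, 1 O, 1 S.
Implicit hydrogens by atom environment:
  5 × C (aromatic): 1 H each → 5
  3 × C: 1 H each → 3
  2 × C: 2 H each → 4
  1 × C: no H
  1 × C (aromatic): no H
  1 × O: no H
  1 × S: no H
  Total hydrogens = 12.
Molecular formula: C12H12OS

C12H12OS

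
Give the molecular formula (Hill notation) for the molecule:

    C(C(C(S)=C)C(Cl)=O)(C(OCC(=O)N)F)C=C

Heavy atoms from the SMILES: 10 C, 1 Cl, 1 F, 1 N, 3 O, 1 S.
Implicit hydrogens by atom environment:
  4 × C: 1 H each → 4
  3 × C: 2 H each → 6
  3 × C: no H
  3 × O: no H
  1 × Cl: no H
  1 × F: no H
  1 × N: 2 H
  1 × S: 1 H
  Total hydrogens = 13.
Molecular formula: C10H13ClFNO3S

C10H13ClFNO3S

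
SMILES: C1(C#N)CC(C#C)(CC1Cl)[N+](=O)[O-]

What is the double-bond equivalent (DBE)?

6

Molecular formula from the SMILES: C8H7ClN2O2.
DoU = (2C + 2 + N − H − X)/2 = (2·8 + 2 + 2 − 7 − 1)/2 = 12/2 = 6.
(Structurally: 1 ring(s) + 5 π bond(s) = 6.)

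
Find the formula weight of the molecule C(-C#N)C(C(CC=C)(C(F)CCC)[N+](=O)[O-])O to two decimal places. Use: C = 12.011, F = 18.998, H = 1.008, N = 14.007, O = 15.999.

244.27

Molecular formula: C11H17FN2O3.
M = 11×12.011 + 1×18.998 + 17×1.008 + 2×14.007 + 3×15.999 = 244.27 g/mol.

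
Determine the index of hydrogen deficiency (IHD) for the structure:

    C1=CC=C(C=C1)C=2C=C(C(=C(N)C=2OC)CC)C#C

10

Molecular formula from the SMILES: C17H17NO.
DoU = (2C + 2 + N − H − X)/2 = (2·17 + 2 + 1 − 17 − 0)/2 = 20/2 = 10.
(Structurally: 2 ring(s) + 8 π bond(s) = 10.)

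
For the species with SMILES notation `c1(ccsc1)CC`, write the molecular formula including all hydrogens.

Heavy atoms from the SMILES: 6 C, 1 S.
Implicit hydrogens by atom environment:
  3 × C (aromatic): 1 H each → 3
  1 × C: 3 H
  1 × C: 2 H
  1 × C (aromatic): no H
  1 × S (aromatic): no H
  Total hydrogens = 8.
Molecular formula: C6H8S

C6H8S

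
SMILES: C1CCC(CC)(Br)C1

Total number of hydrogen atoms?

13

Hydrogens are implicit in SMILES; fill each atom to its normal valence:
  5 × C: 2 H each → 10
  1 × Br: no H
  1 × C: 3 H
  1 × C: no H
  Total hydrogens = 13.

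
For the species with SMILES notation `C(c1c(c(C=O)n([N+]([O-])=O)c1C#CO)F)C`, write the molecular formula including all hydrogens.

C9H7FN2O4

Heavy atoms from the SMILES: 9 C, 1 F, 2 N, 4 O.
Implicit hydrogens by atom environment:
  4 × C (aromatic): no H
  2 × C: no H
  2 × O: no H
  1 × C: 3 H
  1 × C: 2 H
  1 × C: 1 H
  1 × F: no H
  1 × N (aromatic): no H
  1 × N (charge +1): no H
  1 × O: 1 H
  1 × O (charge -1): no H
  Total hydrogens = 7.
Molecular formula: C9H7FN2O4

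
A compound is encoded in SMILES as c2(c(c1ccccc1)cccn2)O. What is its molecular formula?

C11H9NO

Heavy atoms from the SMILES: 11 C, 1 N, 1 O.
Implicit hydrogens by atom environment:
  8 × C (aromatic): 1 H each → 8
  3 × C (aromatic): no H
  1 × N (aromatic): no H
  1 × O: 1 H
  Total hydrogens = 9.
Molecular formula: C11H9NO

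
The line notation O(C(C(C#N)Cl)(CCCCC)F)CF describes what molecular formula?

Heavy atoms from the SMILES: 9 C, 1 Cl, 2 F, 1 N, 1 O.
Implicit hydrogens by atom environment:
  5 × C: 2 H each → 10
  2 × C: no H
  2 × F: no H
  1 × C: 3 H
  1 × C: 1 H
  1 × Cl: no H
  1 × N: no H
  1 × O: no H
  Total hydrogens = 14.
Molecular formula: C9H14ClF2NO

C9H14ClF2NO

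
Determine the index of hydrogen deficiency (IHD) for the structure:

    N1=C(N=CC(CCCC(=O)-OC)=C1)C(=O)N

6

Molecular formula from the SMILES: C10H13N3O3.
DoU = (2C + 2 + N − H − X)/2 = (2·10 + 2 + 3 − 13 − 0)/2 = 12/2 = 6.
(Structurally: 1 ring(s) + 5 π bond(s) = 6.)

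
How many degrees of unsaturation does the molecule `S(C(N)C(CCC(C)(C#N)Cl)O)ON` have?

2

Molecular formula from the SMILES: C7H14ClN3O2S.
DoU = (2C + 2 + N − H − X)/2 = (2·7 + 2 + 3 − 14 − 1)/2 = 4/2 = 2.
(Structurally: 0 ring(s) + 2 π bond(s) = 2.)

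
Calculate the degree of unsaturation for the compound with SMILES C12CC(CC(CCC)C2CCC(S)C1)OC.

2

Molecular formula from the SMILES: C14H26OS.
DoU = (2C + 2 + N − H − X)/2 = (2·14 + 2 + 0 − 26 − 0)/2 = 4/2 = 2.
(Structurally: 2 ring(s) + 0 π bond(s) = 2.)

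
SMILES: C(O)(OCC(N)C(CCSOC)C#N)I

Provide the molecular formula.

Heavy atoms from the SMILES: 8 C, 1 I, 2 N, 3 O, 1 S.
Implicit hydrogens by atom environment:
  3 × C: 2 H each → 6
  3 × C: 1 H each → 3
  2 × O: no H
  1 × C: 3 H
  1 × C: no H
  1 × I: no H
  1 × N: 2 H
  1 × N: no H
  1 × O: 1 H
  1 × S: no H
  Total hydrogens = 15.
Molecular formula: C8H15IN2O3S

C8H15IN2O3S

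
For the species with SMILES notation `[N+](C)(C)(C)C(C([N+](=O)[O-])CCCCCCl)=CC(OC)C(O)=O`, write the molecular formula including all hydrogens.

Heavy atoms from the SMILES: 14 C, 1 Cl, 2 N, 5 O.
Implicit hydrogens by atom environment:
  5 × C: 2 H each → 10
  4 × C: 3 H each → 12
  3 × C: 1 H each → 3
  3 × O: no H
  2 × C: no H
  2 × N (charge +1): no H
  1 × Cl: no H
  1 × O: 1 H
  1 × O (charge -1): no H
  Total hydrogens = 26.
Net charge +1.
Molecular formula: C14H26ClN2O5+

C14H26ClN2O5+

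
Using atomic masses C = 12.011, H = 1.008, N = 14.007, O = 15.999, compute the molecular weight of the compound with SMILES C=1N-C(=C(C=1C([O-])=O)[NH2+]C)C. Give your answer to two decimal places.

Molecular formula: C7H10N2O2.
M = 7×12.011 + 10×1.008 + 2×14.007 + 2×15.999 = 154.17 g/mol.

154.17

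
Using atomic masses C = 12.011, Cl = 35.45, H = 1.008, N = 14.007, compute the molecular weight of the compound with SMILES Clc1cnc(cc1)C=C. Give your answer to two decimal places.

139.58

Molecular formula: C7H6ClN.
M = 7×12.011 + 1×35.45 + 6×1.008 + 1×14.007 = 139.58 g/mol.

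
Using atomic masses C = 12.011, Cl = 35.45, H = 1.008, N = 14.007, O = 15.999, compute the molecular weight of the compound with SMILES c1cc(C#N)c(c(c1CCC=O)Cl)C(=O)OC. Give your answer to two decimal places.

251.67

Molecular formula: C12H10ClNO3.
M = 12×12.011 + 1×35.45 + 10×1.008 + 1×14.007 + 3×15.999 = 251.67 g/mol.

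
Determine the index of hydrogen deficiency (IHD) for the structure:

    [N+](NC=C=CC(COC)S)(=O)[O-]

3

Molecular formula from the SMILES: C6H10N2O3S.
DoU = (2C + 2 + N − H − X)/2 = (2·6 + 2 + 2 − 10 − 0)/2 = 6/2 = 3.
(Structurally: 0 ring(s) + 3 π bond(s) = 3.)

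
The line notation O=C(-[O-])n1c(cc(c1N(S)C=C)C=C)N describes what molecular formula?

C9H10N3O2S-

Heavy atoms from the SMILES: 9 C, 3 N, 2 O, 1 S.
Implicit hydrogens by atom environment:
  3 × C (aromatic): no H
  2 × C: 2 H each → 4
  2 × C: 1 H each → 2
  1 × C (aromatic): 1 H
  1 × C: no H
  1 × N: 2 H
  1 × N (aromatic): no H
  1 × N: no H
  1 × O: no H
  1 × O (charge -1): no H
  1 × S: 1 H
  Total hydrogens = 10.
Net charge -1.
Molecular formula: C9H10N3O2S-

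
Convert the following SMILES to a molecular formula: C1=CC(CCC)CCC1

Heavy atoms from the SMILES: 9 C.
Implicit hydrogens by atom environment:
  5 × C: 2 H each → 10
  3 × C: 1 H each → 3
  1 × C: 3 H
  Total hydrogens = 16.
Molecular formula: C9H16

C9H16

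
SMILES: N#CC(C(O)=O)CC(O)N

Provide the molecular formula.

Heavy atoms from the SMILES: 5 C, 2 N, 3 O.
Implicit hydrogens by atom environment:
  2 × C: 1 H each → 2
  2 × C: no H
  2 × O: 1 H each → 2
  1 × C: 2 H
  1 × N: 2 H
  1 × N: no H
  1 × O: no H
  Total hydrogens = 8.
Molecular formula: C5H8N2O3

C5H8N2O3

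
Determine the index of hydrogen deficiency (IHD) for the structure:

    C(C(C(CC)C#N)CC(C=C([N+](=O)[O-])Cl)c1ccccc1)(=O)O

9

Molecular formula from the SMILES: C16H17ClN2O4.
DoU = (2C + 2 + N − H − X)/2 = (2·16 + 2 + 2 − 17 − 1)/2 = 18/2 = 9.
(Structurally: 1 ring(s) + 8 π bond(s) = 9.)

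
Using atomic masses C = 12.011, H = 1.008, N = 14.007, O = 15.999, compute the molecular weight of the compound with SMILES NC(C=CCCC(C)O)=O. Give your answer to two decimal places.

Molecular formula: C7H13NO2.
M = 7×12.011 + 13×1.008 + 1×14.007 + 2×15.999 = 143.19 g/mol.

143.19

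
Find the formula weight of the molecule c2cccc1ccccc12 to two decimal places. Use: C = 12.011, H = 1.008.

128.17

Molecular formula: C10H8.
M = 10×12.011 + 8×1.008 = 128.17 g/mol.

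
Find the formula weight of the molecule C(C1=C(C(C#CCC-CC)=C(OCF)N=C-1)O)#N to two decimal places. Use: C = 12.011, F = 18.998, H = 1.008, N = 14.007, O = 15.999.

Molecular formula: C13H13FN2O2.
M = 13×12.011 + 1×18.998 + 13×1.008 + 2×14.007 + 2×15.999 = 248.26 g/mol.

248.26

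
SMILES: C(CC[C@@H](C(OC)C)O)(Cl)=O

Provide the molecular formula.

C7H13ClO3

Heavy atoms from the SMILES: 7 C, 1 Cl, 3 O.
Implicit hydrogens by atom environment:
  2 × C: 3 H each → 6
  2 × C: 2 H each → 4
  2 × C: 1 H each → 2
  2 × O: no H
  1 × C: no H
  1 × Cl: no H
  1 × O: 1 H
  Total hydrogens = 13.
Molecular formula: C7H13ClO3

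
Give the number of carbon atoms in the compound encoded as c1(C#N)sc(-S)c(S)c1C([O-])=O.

6

The symbol for carbon appears 6 times in the SMILES. Lowercase c denotes aromatic carbon and counts toward C.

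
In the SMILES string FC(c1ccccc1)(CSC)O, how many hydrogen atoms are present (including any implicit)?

11

Hydrogens are implicit in SMILES; fill each atom to its normal valence:
  5 × C (aromatic): 1 H each → 5
  1 × C: 3 H
  1 × C: 2 H
  1 × C: no H
  1 × C (aromatic): no H
  1 × F: no H
  1 × O: 1 H
  1 × S: no H
  Total hydrogens = 11.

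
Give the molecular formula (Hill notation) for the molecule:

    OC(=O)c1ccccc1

C7H6O2

Heavy atoms from the SMILES: 7 C, 2 O.
Implicit hydrogens by atom environment:
  5 × C (aromatic): 1 H each → 5
  1 × C (aromatic): no H
  1 × C: no H
  1 × O: 1 H
  1 × O: no H
  Total hydrogens = 6.
Molecular formula: C7H6O2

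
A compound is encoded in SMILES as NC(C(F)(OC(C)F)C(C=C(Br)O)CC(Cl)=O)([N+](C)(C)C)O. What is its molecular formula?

C12H21BrClF2N2O4+

Heavy atoms from the SMILES: 1 Br, 12 C, 1 Cl, 2 F, 2 N, 4 O.
Implicit hydrogens by atom environment:
  4 × C: 3 H each → 12
  4 × C: no H
  3 × C: 1 H each → 3
  2 × F: no H
  2 × O: 1 H each → 2
  2 × O: no H
  1 × Br: no H
  1 × C: 2 H
  1 × Cl: no H
  1 × N: 2 H
  1 × N (charge +1): no H
  Total hydrogens = 21.
Net charge +1.
Molecular formula: C12H21BrClF2N2O4+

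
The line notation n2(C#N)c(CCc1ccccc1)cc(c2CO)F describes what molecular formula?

Heavy atoms from the SMILES: 14 C, 1 F, 2 N, 1 O.
Implicit hydrogens by atom environment:
  6 × C (aromatic): 1 H each → 6
  4 × C (aromatic): no H
  3 × C: 2 H each → 6
  1 × C: no H
  1 × F: no H
  1 × N (aromatic): no H
  1 × N: no H
  1 × O: 1 H
  Total hydrogens = 13.
Molecular formula: C14H13FN2O

C14H13FN2O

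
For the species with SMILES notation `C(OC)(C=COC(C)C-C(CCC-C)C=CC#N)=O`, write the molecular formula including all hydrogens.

C15H23NO3

Heavy atoms from the SMILES: 15 C, 1 N, 3 O.
Implicit hydrogens by atom environment:
  6 × C: 1 H each → 6
  4 × C: 2 H each → 8
  3 × C: 3 H each → 9
  3 × O: no H
  2 × C: no H
  1 × N: no H
  Total hydrogens = 23.
Molecular formula: C15H23NO3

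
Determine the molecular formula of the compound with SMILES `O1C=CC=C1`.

Heavy atoms from the SMILES: 4 C, 1 O.
Implicit hydrogens by atom environment:
  4 × C (aromatic): 1 H each → 4
  1 × O (aromatic): no H
  Total hydrogens = 4.
Molecular formula: C4H4O

C4H4O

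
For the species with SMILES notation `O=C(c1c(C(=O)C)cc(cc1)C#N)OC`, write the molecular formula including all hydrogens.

C11H9NO3

Heavy atoms from the SMILES: 11 C, 1 N, 3 O.
Implicit hydrogens by atom environment:
  3 × C (aromatic): 1 H each → 3
  3 × C (aromatic): no H
  3 × C: no H
  3 × O: no H
  2 × C: 3 H each → 6
  1 × N: no H
  Total hydrogens = 9.
Molecular formula: C11H9NO3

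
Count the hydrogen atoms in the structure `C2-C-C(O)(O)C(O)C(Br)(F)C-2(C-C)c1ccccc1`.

18

Hydrogens are implicit in SMILES; fill each atom to its normal valence:
  5 × C (aromatic): 1 H each → 5
  3 × C: 2 H each → 6
  3 × C: no H
  3 × O: 1 H each → 3
  1 × Br: no H
  1 × C: 3 H
  1 × C: 1 H
  1 × C (aromatic): no H
  1 × F: no H
  Total hydrogens = 18.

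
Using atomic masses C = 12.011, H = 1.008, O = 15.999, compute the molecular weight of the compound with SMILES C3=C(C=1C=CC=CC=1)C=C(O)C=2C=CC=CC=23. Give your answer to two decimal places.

220.27

Molecular formula: C16H12O.
M = 16×12.011 + 12×1.008 + 1×15.999 = 220.27 g/mol.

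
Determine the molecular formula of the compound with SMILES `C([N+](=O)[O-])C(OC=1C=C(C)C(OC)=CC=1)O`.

Heavy atoms from the SMILES: 10 C, 1 N, 5 O.
Implicit hydrogens by atom environment:
  3 × C (aromatic): 1 H each → 3
  3 × C (aromatic): no H
  3 × O: no H
  2 × C: 3 H each → 6
  1 × C: 2 H
  1 × C: 1 H
  1 × N (charge +1): no H
  1 × O: 1 H
  1 × O (charge -1): no H
  Total hydrogens = 13.
Molecular formula: C10H13NO5

C10H13NO5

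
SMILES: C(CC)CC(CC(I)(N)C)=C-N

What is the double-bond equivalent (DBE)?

Molecular formula from the SMILES: C9H19IN2.
DoU = (2C + 2 + N − H − X)/2 = (2·9 + 2 + 2 − 19 − 1)/2 = 2/2 = 1.
(Structurally: 0 ring(s) + 1 π bond(s) = 1.)

1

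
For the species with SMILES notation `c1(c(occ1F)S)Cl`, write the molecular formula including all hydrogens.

C4H2ClFOS

Heavy atoms from the SMILES: 4 C, 1 Cl, 1 F, 1 O, 1 S.
Implicit hydrogens by atom environment:
  3 × C (aromatic): no H
  1 × C (aromatic): 1 H
  1 × Cl: no H
  1 × F: no H
  1 × O (aromatic): no H
  1 × S: 1 H
  Total hydrogens = 2.
Molecular formula: C4H2ClFOS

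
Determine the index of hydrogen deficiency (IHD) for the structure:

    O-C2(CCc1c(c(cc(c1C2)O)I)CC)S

5

Molecular formula from the SMILES: C12H15IO2S.
DoU = (2C + 2 + N − H − X)/2 = (2·12 + 2 + 0 − 15 − 1)/2 = 10/2 = 5.
(Structurally: 2 ring(s) + 3 π bond(s) = 5.)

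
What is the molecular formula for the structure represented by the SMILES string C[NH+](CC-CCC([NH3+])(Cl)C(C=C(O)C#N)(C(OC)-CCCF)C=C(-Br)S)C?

[C18H32BrClFN3O2S]2+

Heavy atoms from the SMILES: 1 Br, 18 C, 1 Cl, 1 F, 3 N, 2 O, 1 S.
Implicit hydrogens by atom environment:
  7 × C: 2 H each → 14
  5 × C: no H
  3 × C: 3 H each → 9
  3 × C: 1 H each → 3
  1 × Br: no H
  1 × Cl: no H
  1 × F: no H
  1 × N (charge +1): 3 H
  1 × N (charge +1): 1 H
  1 × N: no H
  1 × O: 1 H
  1 × O: no H
  1 × S: 1 H
  Total hydrogens = 32.
Net charge +2.
Molecular formula: [C18H32BrClFN3O2S]2+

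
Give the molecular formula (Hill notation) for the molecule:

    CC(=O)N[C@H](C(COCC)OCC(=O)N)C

C10H20N2O4

Heavy atoms from the SMILES: 10 C, 2 N, 4 O.
Implicit hydrogens by atom environment:
  4 × O: no H
  3 × C: 3 H each → 9
  3 × C: 2 H each → 6
  2 × C: 1 H each → 2
  2 × C: no H
  1 × N: 2 H
  1 × N: 1 H
  Total hydrogens = 20.
Molecular formula: C10H20N2O4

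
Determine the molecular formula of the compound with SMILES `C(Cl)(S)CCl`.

Heavy atoms from the SMILES: 2 C, 2 Cl, 1 S.
Implicit hydrogens by atom environment:
  2 × Cl: no H
  1 × C: 2 H
  1 × C: 1 H
  1 × S: 1 H
  Total hydrogens = 4.
Molecular formula: C2H4Cl2S

C2H4Cl2S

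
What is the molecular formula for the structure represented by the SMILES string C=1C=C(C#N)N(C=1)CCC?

Heavy atoms from the SMILES: 8 C, 2 N.
Implicit hydrogens by atom environment:
  3 × C (aromatic): 1 H each → 3
  2 × C: 2 H each → 4
  1 × C: 3 H
  1 × C (aromatic): no H
  1 × C: no H
  1 × N (aromatic): no H
  1 × N: no H
  Total hydrogens = 10.
Molecular formula: C8H10N2

C8H10N2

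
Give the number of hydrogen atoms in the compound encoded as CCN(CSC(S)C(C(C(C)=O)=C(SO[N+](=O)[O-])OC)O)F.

Hydrogens are implicit in SMILES; fill each atom to its normal valence:
  4 × O: no H
  3 × C: 3 H each → 9
  3 × C: no H
  2 × C: 2 H each → 4
  2 × C: 1 H each → 2
  2 × S: no H
  1 × F: no H
  1 × N: no H
  1 × N (charge +1): no H
  1 × O: 1 H
  1 × O (charge -1): no H
  1 × S: 1 H
  Total hydrogens = 17.

17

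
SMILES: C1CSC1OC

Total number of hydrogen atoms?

Hydrogens are implicit in SMILES; fill each atom to its normal valence:
  2 × C: 2 H each → 4
  1 × C: 3 H
  1 × C: 1 H
  1 × O: no H
  1 × S: no H
  Total hydrogens = 8.

8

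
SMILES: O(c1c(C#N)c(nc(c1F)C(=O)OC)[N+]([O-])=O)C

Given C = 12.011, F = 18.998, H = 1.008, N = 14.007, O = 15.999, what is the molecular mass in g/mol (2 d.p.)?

255.16

Molecular formula: C9H6FN3O5.
M = 9×12.011 + 1×18.998 + 6×1.008 + 3×14.007 + 5×15.999 = 255.16 g/mol.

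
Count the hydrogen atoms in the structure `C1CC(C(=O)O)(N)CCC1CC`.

17

Hydrogens are implicit in SMILES; fill each atom to its normal valence:
  5 × C: 2 H each → 10
  2 × C: no H
  1 × C: 3 H
  1 × C: 1 H
  1 × N: 2 H
  1 × O: 1 H
  1 × O: no H
  Total hydrogens = 17.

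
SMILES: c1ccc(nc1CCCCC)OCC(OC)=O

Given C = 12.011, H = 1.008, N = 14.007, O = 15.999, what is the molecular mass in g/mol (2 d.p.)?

Molecular formula: C13H19NO3.
M = 13×12.011 + 19×1.008 + 1×14.007 + 3×15.999 = 237.30 g/mol.

237.30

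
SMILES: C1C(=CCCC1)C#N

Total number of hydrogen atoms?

Hydrogens are implicit in SMILES; fill each atom to its normal valence:
  4 × C: 2 H each → 8
  2 × C: no H
  1 × C: 1 H
  1 × N: no H
  Total hydrogens = 9.

9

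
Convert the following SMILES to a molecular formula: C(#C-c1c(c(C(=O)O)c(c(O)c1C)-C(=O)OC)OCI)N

Heavy atoms from the SMILES: 13 C, 1 I, 1 N, 6 O.
Implicit hydrogens by atom environment:
  6 × C (aromatic): no H
  4 × C: no H
  4 × O: no H
  2 × C: 3 H each → 6
  2 × O: 1 H each → 2
  1 × C: 2 H
  1 × I: no H
  1 × N: 2 H
  Total hydrogens = 12.
Molecular formula: C13H12INO6

C13H12INO6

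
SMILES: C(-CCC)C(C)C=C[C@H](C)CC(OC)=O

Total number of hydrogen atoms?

24

Hydrogens are implicit in SMILES; fill each atom to its normal valence:
  4 × C: 3 H each → 12
  4 × C: 2 H each → 8
  4 × C: 1 H each → 4
  2 × O: no H
  1 × C: no H
  Total hydrogens = 24.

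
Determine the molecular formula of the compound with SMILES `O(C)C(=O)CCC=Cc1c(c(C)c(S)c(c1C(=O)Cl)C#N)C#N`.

Heavy atoms from the SMILES: 16 C, 1 Cl, 2 N, 3 O, 1 S.
Implicit hydrogens by atom environment:
  6 × C (aromatic): no H
  4 × C: no H
  3 × O: no H
  2 × C: 3 H each → 6
  2 × C: 2 H each → 4
  2 × C: 1 H each → 2
  2 × N: no H
  1 × Cl: no H
  1 × S: 1 H
  Total hydrogens = 13.
Molecular formula: C16H13ClN2O3S

C16H13ClN2O3S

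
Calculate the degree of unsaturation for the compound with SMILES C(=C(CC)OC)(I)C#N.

Molecular formula from the SMILES: C6H8INO.
DoU = (2C + 2 + N − H − X)/2 = (2·6 + 2 + 1 − 8 − 1)/2 = 6/2 = 3.
(Structurally: 0 ring(s) + 3 π bond(s) = 3.)

3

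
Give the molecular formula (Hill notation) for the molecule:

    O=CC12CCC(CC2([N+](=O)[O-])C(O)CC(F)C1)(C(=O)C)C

C14H20FNO5

Heavy atoms from the SMILES: 14 C, 1 F, 1 N, 5 O.
Implicit hydrogens by atom environment:
  5 × C: 2 H each → 10
  4 × C: no H
  3 × C: 1 H each → 3
  3 × O: no H
  2 × C: 3 H each → 6
  1 × F: no H
  1 × N (charge +1): no H
  1 × O: 1 H
  1 × O (charge -1): no H
  Total hydrogens = 20.
Molecular formula: C14H20FNO5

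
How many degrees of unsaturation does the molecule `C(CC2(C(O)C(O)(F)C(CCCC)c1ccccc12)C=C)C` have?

6

Molecular formula from the SMILES: C19H27FO2.
DoU = (2C + 2 + N − H − X)/2 = (2·19 + 2 + 0 − 27 − 1)/2 = 12/2 = 6.
(Structurally: 2 ring(s) + 4 π bond(s) = 6.)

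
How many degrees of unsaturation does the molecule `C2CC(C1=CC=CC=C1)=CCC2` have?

Molecular formula from the SMILES: C12H14.
DoU = (2C + 2 + N − H − X)/2 = (2·12 + 2 + 0 − 14 − 0)/2 = 12/2 = 6.
(Structurally: 2 ring(s) + 4 π bond(s) = 6.)

6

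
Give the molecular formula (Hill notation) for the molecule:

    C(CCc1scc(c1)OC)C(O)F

C9H13FO2S

Heavy atoms from the SMILES: 9 C, 1 F, 2 O, 1 S.
Implicit hydrogens by atom environment:
  3 × C: 2 H each → 6
  2 × C (aromatic): 1 H each → 2
  2 × C (aromatic): no H
  1 × C: 3 H
  1 × C: 1 H
  1 × F: no H
  1 × O: 1 H
  1 × O: no H
  1 × S (aromatic): no H
  Total hydrogens = 13.
Molecular formula: C9H13FO2S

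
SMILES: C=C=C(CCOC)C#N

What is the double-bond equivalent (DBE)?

Molecular formula from the SMILES: C7H9NO.
DoU = (2C + 2 + N − H − X)/2 = (2·7 + 2 + 1 − 9 − 0)/2 = 8/2 = 4.
(Structurally: 0 ring(s) + 4 π bond(s) = 4.)

4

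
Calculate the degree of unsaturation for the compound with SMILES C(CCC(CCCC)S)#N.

Molecular formula from the SMILES: C8H15NS.
DoU = (2C + 2 + N − H − X)/2 = (2·8 + 2 + 1 − 15 − 0)/2 = 4/2 = 2.
(Structurally: 0 ring(s) + 2 π bond(s) = 2.)

2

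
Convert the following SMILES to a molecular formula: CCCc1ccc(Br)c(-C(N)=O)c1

Heavy atoms from the SMILES: 1 Br, 10 C, 1 N, 1 O.
Implicit hydrogens by atom environment:
  3 × C (aromatic): 1 H each → 3
  3 × C (aromatic): no H
  2 × C: 2 H each → 4
  1 × Br: no H
  1 × C: 3 H
  1 × C: no H
  1 × N: 2 H
  1 × O: no H
  Total hydrogens = 12.
Molecular formula: C10H12BrNO

C10H12BrNO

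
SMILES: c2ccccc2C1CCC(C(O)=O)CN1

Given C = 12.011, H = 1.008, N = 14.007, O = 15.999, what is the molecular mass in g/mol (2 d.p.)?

205.26

Molecular formula: C12H15NO2.
M = 12×12.011 + 15×1.008 + 1×14.007 + 2×15.999 = 205.26 g/mol.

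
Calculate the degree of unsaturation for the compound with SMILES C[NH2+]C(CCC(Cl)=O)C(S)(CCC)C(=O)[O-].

2

Molecular formula from the SMILES: C10H18ClNO3S.
DoU = (2C + 2 + N − H − X)/2 = (2·10 + 2 + 1 − 18 − 1)/2 = 4/2 = 2.
(Structurally: 0 ring(s) + 2 π bond(s) = 2.)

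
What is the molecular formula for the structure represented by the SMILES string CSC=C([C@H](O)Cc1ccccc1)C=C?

C13H16OS

Heavy atoms from the SMILES: 13 C, 1 O, 1 S.
Implicit hydrogens by atom environment:
  5 × C (aromatic): 1 H each → 5
  3 × C: 1 H each → 3
  2 × C: 2 H each → 4
  1 × C: 3 H
  1 × C: no H
  1 × C (aromatic): no H
  1 × O: 1 H
  1 × S: no H
  Total hydrogens = 16.
Molecular formula: C13H16OS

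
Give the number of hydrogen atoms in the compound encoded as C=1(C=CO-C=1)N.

5

Hydrogens are implicit in SMILES; fill each atom to its normal valence:
  3 × C (aromatic): 1 H each → 3
  1 × C (aromatic): no H
  1 × N: 2 H
  1 × O (aromatic): no H
  Total hydrogens = 5.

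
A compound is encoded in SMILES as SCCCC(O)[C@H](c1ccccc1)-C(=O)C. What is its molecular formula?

Heavy atoms from the SMILES: 13 C, 2 O, 1 S.
Implicit hydrogens by atom environment:
  5 × C (aromatic): 1 H each → 5
  3 × C: 2 H each → 6
  2 × C: 1 H each → 2
  1 × C: 3 H
  1 × C (aromatic): no H
  1 × C: no H
  1 × O: 1 H
  1 × O: no H
  1 × S: 1 H
  Total hydrogens = 18.
Molecular formula: C13H18O2S

C13H18O2S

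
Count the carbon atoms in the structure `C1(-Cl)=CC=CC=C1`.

The symbol for carbon appears 6 times in the SMILES. (Cl is a single chlorine, not C + l.)

6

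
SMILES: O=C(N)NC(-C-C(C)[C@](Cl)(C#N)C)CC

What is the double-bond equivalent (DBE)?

3

Molecular formula from the SMILES: C10H18ClN3O.
DoU = (2C + 2 + N − H − X)/2 = (2·10 + 2 + 3 − 18 − 1)/2 = 6/2 = 3.
(Structurally: 0 ring(s) + 3 π bond(s) = 3.)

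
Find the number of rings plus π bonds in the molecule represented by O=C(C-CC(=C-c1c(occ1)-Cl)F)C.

5

Molecular formula from the SMILES: C10H10ClFO2.
DoU = (2C + 2 + N − H − X)/2 = (2·10 + 2 + 0 − 10 − 2)/2 = 10/2 = 5.
(Structurally: 1 ring(s) + 4 π bond(s) = 5.)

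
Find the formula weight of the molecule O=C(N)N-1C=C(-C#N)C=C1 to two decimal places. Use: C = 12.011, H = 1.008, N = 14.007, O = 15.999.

Molecular formula: C6H5N3O.
M = 6×12.011 + 5×1.008 + 3×14.007 + 1×15.999 = 135.13 g/mol.

135.13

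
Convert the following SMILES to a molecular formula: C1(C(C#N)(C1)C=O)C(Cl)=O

C6H4ClNO2

Heavy atoms from the SMILES: 6 C, 1 Cl, 1 N, 2 O.
Implicit hydrogens by atom environment:
  3 × C: no H
  2 × C: 1 H each → 2
  2 × O: no H
  1 × C: 2 H
  1 × Cl: no H
  1 × N: no H
  Total hydrogens = 4.
Molecular formula: C6H4ClNO2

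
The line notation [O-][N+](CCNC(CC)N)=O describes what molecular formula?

Heavy atoms from the SMILES: 5 C, 3 N, 2 O.
Implicit hydrogens by atom environment:
  3 × C: 2 H each → 6
  1 × C: 3 H
  1 × C: 1 H
  1 × N: 2 H
  1 × N: 1 H
  1 × N (charge +1): no H
  1 × O: no H
  1 × O (charge -1): no H
  Total hydrogens = 13.
Molecular formula: C5H13N3O2

C5H13N3O2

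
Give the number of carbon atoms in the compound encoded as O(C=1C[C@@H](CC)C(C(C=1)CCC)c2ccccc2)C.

The symbol for carbon appears 18 times in the SMILES. Lowercase c denotes aromatic carbon and counts toward C.

18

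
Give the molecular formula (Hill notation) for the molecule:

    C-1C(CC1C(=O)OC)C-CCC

Heavy atoms from the SMILES: 10 C, 2 O.
Implicit hydrogens by atom environment:
  5 × C: 2 H each → 10
  2 × C: 3 H each → 6
  2 × C: 1 H each → 2
  2 × O: no H
  1 × C: no H
  Total hydrogens = 18.
Molecular formula: C10H18O2

C10H18O2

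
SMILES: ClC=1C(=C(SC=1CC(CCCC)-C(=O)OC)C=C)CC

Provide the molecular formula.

C16H23ClO2S

Heavy atoms from the SMILES: 16 C, 1 Cl, 2 O, 1 S.
Implicit hydrogens by atom environment:
  6 × C: 2 H each → 12
  4 × C (aromatic): no H
  3 × C: 3 H each → 9
  2 × C: 1 H each → 2
  2 × O: no H
  1 × C: no H
  1 × Cl: no H
  1 × S (aromatic): no H
  Total hydrogens = 23.
Molecular formula: C16H23ClO2S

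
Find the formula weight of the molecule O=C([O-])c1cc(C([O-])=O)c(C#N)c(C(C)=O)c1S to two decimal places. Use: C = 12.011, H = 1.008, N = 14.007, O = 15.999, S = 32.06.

Molecular formula: [C11H5NO5S]2-.
M = 11×12.011 + 5×1.008 + 1×14.007 + 5×15.999 + 1×32.06 = 263.22 g/mol.

263.22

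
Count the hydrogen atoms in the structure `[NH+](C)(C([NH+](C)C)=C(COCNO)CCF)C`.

24

Hydrogens are implicit in SMILES; fill each atom to its normal valence:
  4 × C: 3 H each → 12
  4 × C: 2 H each → 8
  2 × C: no H
  2 × N (charge +1): 1 H each → 2
  1 × F: no H
  1 × N: 1 H
  1 × O: 1 H
  1 × O: no H
  Total hydrogens = 24.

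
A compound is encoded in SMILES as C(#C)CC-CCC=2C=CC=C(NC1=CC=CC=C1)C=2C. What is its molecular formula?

C19H21N

Heavy atoms from the SMILES: 19 C, 1 N.
Implicit hydrogens by atom environment:
  8 × C (aromatic): 1 H each → 8
  4 × C: 2 H each → 8
  4 × C (aromatic): no H
  1 × C: 3 H
  1 × C: 1 H
  1 × C: no H
  1 × N: 1 H
  Total hydrogens = 21.
Molecular formula: C19H21N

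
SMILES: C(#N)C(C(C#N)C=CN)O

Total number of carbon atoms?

The symbol for carbon appears 6 times in the SMILES.

6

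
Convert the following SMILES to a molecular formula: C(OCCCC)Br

Heavy atoms from the SMILES: 1 Br, 5 C, 1 O.
Implicit hydrogens by atom environment:
  4 × C: 2 H each → 8
  1 × Br: no H
  1 × C: 3 H
  1 × O: no H
  Total hydrogens = 11.
Molecular formula: C5H11BrO

C5H11BrO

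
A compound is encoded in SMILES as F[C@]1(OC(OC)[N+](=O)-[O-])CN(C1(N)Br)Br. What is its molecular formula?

Heavy atoms from the SMILES: 2 Br, 5 C, 1 F, 3 N, 4 O.
Implicit hydrogens by atom environment:
  3 × O: no H
  2 × Br: no H
  2 × C: no H
  1 × C: 3 H
  1 × C: 2 H
  1 × C: 1 H
  1 × F: no H
  1 × N: 2 H
  1 × N: no H
  1 × N (charge +1): no H
  1 × O (charge -1): no H
  Total hydrogens = 8.
Molecular formula: C5H8Br2FN3O4

C5H8Br2FN3O4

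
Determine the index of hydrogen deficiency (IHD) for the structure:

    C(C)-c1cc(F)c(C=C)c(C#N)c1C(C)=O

8

Molecular formula from the SMILES: C13H12FNO.
DoU = (2C + 2 + N − H − X)/2 = (2·13 + 2 + 1 − 12 − 1)/2 = 16/2 = 8.
(Structurally: 1 ring(s) + 7 π bond(s) = 8.)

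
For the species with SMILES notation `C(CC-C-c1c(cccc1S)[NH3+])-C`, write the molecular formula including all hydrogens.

Heavy atoms from the SMILES: 11 C, 1 N, 1 S.
Implicit hydrogens by atom environment:
  4 × C: 2 H each → 8
  3 × C (aromatic): 1 H each → 3
  3 × C (aromatic): no H
  1 × C: 3 H
  1 × N (charge +1): 3 H
  1 × S: 1 H
  Total hydrogens = 18.
Net charge +1.
Molecular formula: C11H18NS+

C11H18NS+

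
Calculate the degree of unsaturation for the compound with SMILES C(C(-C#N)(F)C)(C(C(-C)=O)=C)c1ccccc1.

Molecular formula from the SMILES: C14H14FNO.
DoU = (2C + 2 + N − H − X)/2 = (2·14 + 2 + 1 − 14 − 1)/2 = 16/2 = 8.
(Structurally: 1 ring(s) + 7 π bond(s) = 8.)

8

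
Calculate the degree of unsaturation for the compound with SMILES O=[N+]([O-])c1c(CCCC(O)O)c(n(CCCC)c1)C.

4

Molecular formula from the SMILES: C13H22N2O4.
DoU = (2C + 2 + N − H − X)/2 = (2·13 + 2 + 2 − 22 − 0)/2 = 8/2 = 4.
(Structurally: 1 ring(s) + 3 π bond(s) = 4.)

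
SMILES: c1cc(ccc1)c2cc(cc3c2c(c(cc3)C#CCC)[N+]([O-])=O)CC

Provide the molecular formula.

C22H19NO2

Heavy atoms from the SMILES: 22 C, 1 N, 2 O.
Implicit hydrogens by atom environment:
  9 × C (aromatic): 1 H each → 9
  7 × C (aromatic): no H
  2 × C: 3 H each → 6
  2 × C: 2 H each → 4
  2 × C: no H
  1 × N (charge +1): no H
  1 × O: no H
  1 × O (charge -1): no H
  Total hydrogens = 19.
Molecular formula: C22H19NO2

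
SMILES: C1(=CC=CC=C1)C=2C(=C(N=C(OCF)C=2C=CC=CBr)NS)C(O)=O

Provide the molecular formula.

Heavy atoms from the SMILES: 1 Br, 17 C, 1 F, 2 N, 3 O, 1 S.
Implicit hydrogens by atom environment:
  6 × C (aromatic): no H
  5 × C (aromatic): 1 H each → 5
  4 × C: 1 H each → 4
  2 × O: no H
  1 × Br: no H
  1 × C: 2 H
  1 × C: no H
  1 × F: no H
  1 × N: 1 H
  1 × N (aromatic): no H
  1 × O: 1 H
  1 × S: 1 H
  Total hydrogens = 14.
Molecular formula: C17H14BrFN2O3S

C17H14BrFN2O3S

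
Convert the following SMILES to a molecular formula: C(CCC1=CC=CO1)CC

Heavy atoms from the SMILES: 9 C, 1 O.
Implicit hydrogens by atom environment:
  4 × C: 2 H each → 8
  3 × C (aromatic): 1 H each → 3
  1 × C: 3 H
  1 × C (aromatic): no H
  1 × O (aromatic): no H
  Total hydrogens = 14.
Molecular formula: C9H14O

C9H14O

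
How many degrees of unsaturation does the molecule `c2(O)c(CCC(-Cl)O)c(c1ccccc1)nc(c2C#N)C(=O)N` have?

Molecular formula from the SMILES: C16H14ClN3O3.
DoU = (2C + 2 + N − H − X)/2 = (2·16 + 2 + 3 − 14 − 1)/2 = 22/2 = 11.
(Structurally: 2 ring(s) + 9 π bond(s) = 11.)

11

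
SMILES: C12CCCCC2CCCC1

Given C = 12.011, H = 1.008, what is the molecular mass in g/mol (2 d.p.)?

Molecular formula: C10H18.
M = 10×12.011 + 18×1.008 = 138.25 g/mol.

138.25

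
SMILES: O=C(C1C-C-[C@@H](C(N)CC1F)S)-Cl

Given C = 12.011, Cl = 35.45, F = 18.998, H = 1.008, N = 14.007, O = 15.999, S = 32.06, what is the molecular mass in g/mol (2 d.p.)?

Molecular formula: C8H13ClFNOS.
M = 8×12.011 + 1×35.45 + 1×18.998 + 13×1.008 + 1×14.007 + 1×15.999 + 1×32.06 = 225.71 g/mol.

225.71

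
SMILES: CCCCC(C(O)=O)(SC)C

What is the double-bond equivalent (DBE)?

1

Molecular formula from the SMILES: C8H16O2S.
DoU = (2C + 2 + N − H − X)/2 = (2·8 + 2 + 0 − 16 − 0)/2 = 2/2 = 1.
(Structurally: 0 ring(s) + 1 π bond(s) = 1.)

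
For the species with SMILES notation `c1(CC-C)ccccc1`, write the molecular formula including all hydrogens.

C9H12

Heavy atoms from the SMILES: 9 C.
Implicit hydrogens by atom environment:
  5 × C (aromatic): 1 H each → 5
  2 × C: 2 H each → 4
  1 × C: 3 H
  1 × C (aromatic): no H
  Total hydrogens = 12.
Molecular formula: C9H12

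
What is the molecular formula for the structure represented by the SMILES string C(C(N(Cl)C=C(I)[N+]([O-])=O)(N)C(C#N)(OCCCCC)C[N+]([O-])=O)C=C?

Heavy atoms from the SMILES: 14 C, 1 Cl, 1 I, 5 N, 5 O.
Implicit hydrogens by atom environment:
  7 × C: 2 H each → 14
  4 × C: no H
  3 × O: no H
  2 × C: 1 H each → 2
  2 × N: no H
  2 × N (charge +1): no H
  2 × O (charge -1): no H
  1 × C: 3 H
  1 × Cl: no H
  1 × I: no H
  1 × N: 2 H
  Total hydrogens = 21.
Molecular formula: C14H21ClIN5O5

C14H21ClIN5O5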